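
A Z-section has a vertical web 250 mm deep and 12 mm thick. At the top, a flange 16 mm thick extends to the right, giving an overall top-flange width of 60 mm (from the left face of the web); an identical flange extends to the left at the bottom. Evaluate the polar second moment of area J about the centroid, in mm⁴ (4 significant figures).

Treat the section as a set of non-overlapping primitives; coordinates are from the bounding-box lower-left.
Web: 12 × 250, A = 3 000 mm², y = 125 mm, Ī = 15 625 000 mm⁴.
Top flange (beyond web): 48 × 16, A = 768 mm², y = 242 mm, Ī = 16 384 mm⁴.
Bottom flange (beyond web): 48 × 16, A = 768 mm², y = 8 mm, Ī = 16 384 mm⁴.
Centroid: ȳ = ΣA·y / ΣA = 125 mm.
Transfer each piece to the centroidal x-axis using Ī + A·d² with d = y − 125:
  web: d = 0 mm → contributes +15 625 000 mm⁴
  top flange (beyond web): d = 117 mm → contributes +10 529 536 mm⁴
  bottom flange (beyond web): d = -117 mm → contributes +10 529 536 mm⁴
Total I = 36 684 072 mm⁴.
For the y-axis: x̄ = 54 mm.
Repeating about the centroidal y-axis gives I_y = 1 713 312 mm⁴.
Polar second moment: J = I_x + I_y = 38 397 384 mm⁴.

J ≈ 3.840 × 10⁷ mm⁴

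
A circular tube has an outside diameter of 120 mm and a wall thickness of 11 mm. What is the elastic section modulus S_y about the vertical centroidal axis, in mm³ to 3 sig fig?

S_y ≈ 9.42 × 10⁴ mm³

Decompose the section into non-overlapping parts with the origin at the bottom-left of its bounding rectangle.
Outer circle: ⌀120, A = 11 310 mm², x = 60 mm, Ī = 10 178 760 mm⁴.
Bore (subtracted): ⌀98, A = 7 543 mm², x = 60 mm, Ī = 4 527 664 mm⁴.
By symmetry the centroid is at mid-width, x̄ = 60 mm.
All pieces are centred on the vertical centroidal axis, so I = ΣĪ (holes subtracted) = 5 651 096 mm⁴.
Extreme fibre distance c = 60 mm; S = I/c = 94 185 mm³.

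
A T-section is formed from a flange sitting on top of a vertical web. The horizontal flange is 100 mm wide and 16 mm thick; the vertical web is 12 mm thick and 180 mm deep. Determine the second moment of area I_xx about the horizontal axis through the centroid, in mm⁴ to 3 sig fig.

I_xx ≈ 1.47 × 10⁷ mm⁴

Split into non-overlapping primitives; take the origin at the lower-left of the bounding box.
Flange: 100 × 16, A = 1 600 mm², y = 188 mm, Ī = 34 133 mm⁴.
Web: 12 × 180, A = 2 160 mm², y = 90 mm, Ī = 5 832 000 mm⁴.
Centroid: ȳ = ΣA·y / ΣA = 131.7 mm.
Transfer each piece to the horizontal axis through the centroid using Ī + A·d² with d = y − 131.7:
  flange: d = 56.298 mm → contributes +5 105 254 mm⁴
  web: d = -41.702 mm → contributes +9 588 386 mm⁴
Total I = 14 693 640 mm⁴.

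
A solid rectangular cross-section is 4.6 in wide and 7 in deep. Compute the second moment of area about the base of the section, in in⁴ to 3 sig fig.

The section: 4.6 × 7, A = 32.2 in², y = 3.5 in, Ī = 131.48 in⁴.
Transfer it to the bottom edge using Ī + A·d² with d = y − 0:
  the section: d = 3.5 in → contributes +525.93 in⁴
Total I = 525.93 in⁴.

I_base ≈ 526 in⁴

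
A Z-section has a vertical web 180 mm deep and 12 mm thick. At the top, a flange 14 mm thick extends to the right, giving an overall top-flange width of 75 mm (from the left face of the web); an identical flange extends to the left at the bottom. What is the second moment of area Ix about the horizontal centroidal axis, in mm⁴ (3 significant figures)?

Ix ≈ 1.80 × 10⁷ mm⁴

Split into non-overlapping primitives; take the origin at the lower-left of the bounding box.
Web: 12 × 180, A = 2 160 mm², y = 90 mm, Ī = 5 832 000 mm⁴.
Top flange (beyond web): 63 × 14, A = 882 mm², y = 173 mm, Ī = 14 406 mm⁴.
Bottom flange (beyond web): 63 × 14, A = 882 mm², y = 7 mm, Ī = 14 406 mm⁴.
Centroid: ȳ = ΣA·y / ΣA = 90 mm.
Transfer each piece to the horizontal centroidal axis using Ī + A·d² with d = y − 90:
  web: d = 0 mm → contributes +5 832 000 mm⁴
  top flange (beyond web): d = 83 mm → contributes +6 090 504 mm⁴
  bottom flange (beyond web): d = -83 mm → contributes +6 090 504 mm⁴
Total I = 18 013 008 mm⁴.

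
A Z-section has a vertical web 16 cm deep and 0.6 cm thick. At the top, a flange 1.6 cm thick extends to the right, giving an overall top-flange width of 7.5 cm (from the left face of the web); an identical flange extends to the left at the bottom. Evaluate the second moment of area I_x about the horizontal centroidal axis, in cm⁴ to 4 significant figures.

Split into non-overlapping primitives; take the origin at the lower-left of the bounding box.
Web: 0.6 × 16, A = 9.6 cm², y = 8 cm, Ī = 204.8 cm⁴.
Top flange (beyond web): 6.9 × 1.6, A = 11.04 cm², y = 15.2 cm, Ī = 2.3552 cm⁴.
Bottom flange (beyond web): 6.9 × 1.6, A = 11.04 cm², y = 0.8 cm, Ī = 2.3552 cm⁴.
Centroid: ȳ = ΣA·y / ΣA = 8 cm.
Transfer each piece to the horizontal centroidal axis using Ī + A·d² with d = y − 8:
  web: d = 0 cm → contributes +204.8 cm⁴
  top flange (beyond web): d = 7.2 cm → contributes +574.669 cm⁴
  bottom flange (beyond web): d = -7.2 cm → contributes +574.669 cm⁴
Total I = 1354.14 cm⁴.

I_x ≈ 1354 cm⁴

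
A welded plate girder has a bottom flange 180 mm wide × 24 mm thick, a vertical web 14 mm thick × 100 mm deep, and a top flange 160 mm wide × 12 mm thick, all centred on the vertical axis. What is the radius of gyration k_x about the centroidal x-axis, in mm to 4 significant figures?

k_x ≈ 52.00 mm

Treat the section as a set of non-overlapping primitives; coordinates are from the bounding-box lower-left.
Bottom plate: 180 × 24, A = 4 320 mm², y = 12 mm, Ī = 207 360 mm⁴.
Web plate: 14 × 100, A = 1 400 mm², y = 74 mm, Ī = 1 166 667 mm⁴.
Top plate: 160 × 12, A = 1 920 mm², y = 130 mm, Ī = 23 040 mm⁴.
Centroid: ȳ = ΣA·y / ΣA = 53.0157 mm.
Transfer each piece to the centroidal x-axis using Ī + A·d² with d = y − 53.0157:
  bottom plate: d = -41.0157 mm → contributes +7 474 845 mm⁴
  web plate: d = 20.9843 mm → contributes +1 783 143 mm⁴
  top plate: d = 76.9843 mm → contributes +11 402 076 mm⁴
Total I = 20 660 065 mm⁴.
Radius of gyration: k = √(I/A) = √(20 660 065 / 7 640) = 52.0019 mm.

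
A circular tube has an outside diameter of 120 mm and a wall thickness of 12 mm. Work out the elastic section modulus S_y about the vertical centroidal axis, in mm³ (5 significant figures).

Treat the section as a set of non-overlapping primitives; coordinates are from the bounding-box lower-left.
Outer circle: ⌀120, A = 11309.73 mm², x = 60 mm, Ī = 10 178 760 mm⁴.
Bore (subtracted): ⌀96, A = 7238.229 mm², x = 60 mm, Ī = 4 169 220 mm⁴.
By symmetry the centroid is at mid-width, x̄ = 60 mm.
All pieces are centred on the vertical centroidal axis, so I = ΣĪ (holes subtracted) = 6 009 540 mm⁴.
Extreme fibre distance c = 60 mm; S = I/c = 100 159 mm³.

S_y ≈ 1.0016 × 10⁵ mm³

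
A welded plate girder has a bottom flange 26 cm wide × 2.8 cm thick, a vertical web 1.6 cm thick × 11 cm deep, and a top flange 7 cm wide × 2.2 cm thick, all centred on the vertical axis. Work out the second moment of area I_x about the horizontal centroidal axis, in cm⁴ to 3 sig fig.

I_x ≈ 2850 cm⁴

Treat the section as a set of non-overlapping primitives; coordinates are from the bounding-box lower-left.
Bottom plate: 26 × 2.8, A = 72.8 cm², y = 1.4 cm, Ī = 47.563 cm⁴.
Web plate: 1.6 × 11, A = 17.6 cm², y = 8.3 cm, Ī = 177.47 cm⁴.
Top plate: 7 × 2.2, A = 15.4 cm², y = 14.9 cm, Ī = 6.2113 cm⁴.
Centroid: ȳ = ΣA·y / ΣA = 4.5129 cm.
Transfer each piece to the horizontal centroidal axis using Ī + A·d² with d = y − 4.5129:
  bottom plate: d = -3.1129 cm → contributes +752.98 cm⁴
  web plate: d = 3.7871 cm → contributes +429.89 cm⁴
  top plate: d = 10.387 cm → contributes +1667.8 cm⁴
Total I = 2850.6 cm⁴.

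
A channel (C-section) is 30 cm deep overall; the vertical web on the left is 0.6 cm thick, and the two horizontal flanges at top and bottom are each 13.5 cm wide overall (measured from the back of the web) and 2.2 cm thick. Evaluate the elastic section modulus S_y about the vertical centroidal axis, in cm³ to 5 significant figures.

S_y ≈ 174.65 cm³

Split into non-overlapping primitives; take the origin at the lower-left of the bounding box.
Web: 0.6 × 30, A = 18 cm², x = 0.3 cm, Ī = 0.54 cm⁴.
Top flange (beyond web): 12.9 × 2.2, A = 28.38 cm², x = 7.05 cm, Ī = 393.5597 cm⁴.
Bottom flange (beyond web): 12.9 × 2.2, A = 28.38 cm², x = 7.05 cm, Ī = 393.5597 cm⁴.
Centroid: x̄ = ΣA·x / ΣA = 5.424799 cm.
Transfer each piece to the vertical centroidal axis using Ī + A·d² with d = x − 5.424799:
  web: d = -5.124799 cm → contributes +473.2842 cm⁴
  top flange (beyond web): d = 1.625201 cm → contributes +468.5191 cm⁴
  bottom flange (beyond web): d = 1.625201 cm → contributes +468.5191 cm⁴
Total I = 1410.322 cm⁴.
Extreme fibre distance c = 8.075201 cm; S = I/c = 174.6486 cm³.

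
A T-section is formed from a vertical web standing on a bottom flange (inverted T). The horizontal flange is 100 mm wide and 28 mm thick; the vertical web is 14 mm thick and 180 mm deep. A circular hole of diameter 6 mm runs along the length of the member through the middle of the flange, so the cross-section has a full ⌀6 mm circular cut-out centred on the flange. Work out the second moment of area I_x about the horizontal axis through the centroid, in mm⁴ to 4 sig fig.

Decompose the section into non-overlapping parts with the origin at the bottom-left of its bounding rectangle.
Flange: 100 × 28, A = 2 800 mm², y = 14 mm, Ī = 182 933 mm⁴.
Web: 14 × 180, A = 2 520 mm², y = 118 mm, Ī = 6 804 000 mm⁴.
Hole (subtracted): ⌀6, A = 28.2743 mm², y = 14 mm, Ī = 63.6173 mm⁴.
Centroid: ȳ = ΣA·y / ΣA = 63.5264 mm.
Transfer each piece to the horizontal axis through the centroid using Ī + A·d² with d = y − 63.5264:
  flange: d = -49.5264 mm → contributes +7 050 947 mm⁴
  web: d = 54.4736 mm → contributes +14 281 787 mm⁴
  hole: d = -49.5264 mm → contributes −69416.7 mm⁴
Total I = 21 263 317 mm⁴.

I_x ≈ 2.126 × 10⁷ mm⁴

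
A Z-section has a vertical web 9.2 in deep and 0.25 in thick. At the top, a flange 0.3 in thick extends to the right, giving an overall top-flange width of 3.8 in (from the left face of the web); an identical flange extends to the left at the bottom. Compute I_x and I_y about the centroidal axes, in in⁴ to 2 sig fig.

I_x ≈ 58 in⁴, I_y ≈ 9.9 in⁴

Break the section into simple shapes (no overlaps), measuring from the bottom-left corner of the bounding box.
Web: 0.25 × 9.2, A = 2.3 in², y = 4.6 in, Ī = 16.22 in⁴.
Top flange (beyond web): 3.55 × 0.3, A = 1.065 in², y = 9.05 in, Ī = 0.007988 in⁴.
Bottom flange (beyond web): 3.55 × 0.3, A = 1.065 in², y = 0.15 in, Ī = 0.007988 in⁴.
Centroid: ȳ = ΣA·y / ΣA = 4.6 in.
Transfer each piece to the centroidal x-axis using Ī + A·d² with d = y − 4.6:
  web: d = 0 in → contributes +16.22 in⁴
  top flange (beyond web): d = 4.45 in → contributes +21.1 in⁴
  bottom flange (beyond web): d = -4.45 in → contributes +21.1 in⁴
Total I = 58.42 in⁴.
For the y-axis: x̄ = 3.675 in.
Repeating about the centroidal y-axis gives I_y = 9.938 in⁴.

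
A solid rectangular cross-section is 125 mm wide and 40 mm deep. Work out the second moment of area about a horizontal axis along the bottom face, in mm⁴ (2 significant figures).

I_base ≈ 2.7 × 10⁶ mm⁴

The section: 125 × 40, A = 5 000 mm², y = 20 mm, Ī = 666 667 mm⁴.
Transfer it to a horizontal axis along the bottom face using Ī + A·d² with d = y − 0:
  the section: d = 20 mm → contributes +2 666 667 mm⁴
Total I = 2 666 667 mm⁴.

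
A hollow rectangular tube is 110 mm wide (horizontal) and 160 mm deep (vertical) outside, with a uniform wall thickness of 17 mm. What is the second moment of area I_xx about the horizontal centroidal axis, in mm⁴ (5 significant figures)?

Break the section into simple shapes (no overlaps), measuring from the bottom-left corner of the bounding box.
Outer rectangle: 110 × 160, A = 17 600 mm², y = 80 mm, Ī = 37 546 667 mm⁴.
Inner void (subtracted): 76 × 126, A = 9 576 mm², y = 80 mm, Ī = 12 669 048 mm⁴.
By symmetry the centroid is at mid-height, ȳ = 80 mm.
All pieces are centred on the horizontal centroidal axis, so I = ΣĪ (holes subtracted) = 24 877 619 mm⁴.

I_xx ≈ 2.4878 × 10⁷ mm⁴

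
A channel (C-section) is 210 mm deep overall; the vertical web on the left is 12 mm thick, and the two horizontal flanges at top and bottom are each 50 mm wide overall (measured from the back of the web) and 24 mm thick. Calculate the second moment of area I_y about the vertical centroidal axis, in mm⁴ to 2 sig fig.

I_y ≈ 9.1 × 10⁵ mm⁴

Break the section into simple shapes (no overlaps), measuring from the bottom-left corner of the bounding box.
Web: 12 × 210, A = 2 520 mm², x = 6 mm, Ī = 30 240 mm⁴.
Top flange (beyond web): 38 × 24, A = 912 mm², x = 31 mm, Ī = 109 744 mm⁴.
Bottom flange (beyond web): 38 × 24, A = 912 mm², x = 31 mm, Ī = 109 744 mm⁴.
Centroid: x̄ = ΣA·x / ΣA = 16.5 mm.
Transfer each piece to the vertical centroidal axis using Ī + A·d² with d = x − 16.5:
  web: d = -10.5 mm → contributes +307 924 mm⁴
  top flange (beyond web): d = 14.5 mm → contributes +301 565 mm⁴
  bottom flange (beyond web): d = 14.5 mm → contributes +301 565 mm⁴
Total I = 911 054 mm⁴.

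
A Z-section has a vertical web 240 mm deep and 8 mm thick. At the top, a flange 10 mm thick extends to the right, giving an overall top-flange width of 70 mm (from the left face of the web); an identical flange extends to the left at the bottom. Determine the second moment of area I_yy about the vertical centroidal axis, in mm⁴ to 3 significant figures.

Decompose the section into non-overlapping parts with the origin at the bottom-left of its bounding rectangle.
Web: 8 × 240, A = 1 920 mm², x = 66 mm, Ī = 10 240 mm⁴.
Top flange (beyond web): 62 × 10, A = 620 mm², x = 101 mm, Ī = 198 607 mm⁴.
Bottom flange (beyond web): 62 × 10, A = 620 mm², x = 31 mm, Ī = 198 607 mm⁴.
Centroid: x̄ = ΣA·x / ΣA = 66 mm.
Transfer each piece to the vertical centroidal axis using Ī + A·d² with d = x − 66:
  web: d = 0 mm → contributes +10 240 mm⁴
  top flange (beyond web): d = 35 mm → contributes +958 107 mm⁴
  bottom flange (beyond web): d = -35 mm → contributes +958 107 mm⁴
Total I = 1 926 453 mm⁴.

I_yy ≈ 1.93 × 10⁶ mm⁴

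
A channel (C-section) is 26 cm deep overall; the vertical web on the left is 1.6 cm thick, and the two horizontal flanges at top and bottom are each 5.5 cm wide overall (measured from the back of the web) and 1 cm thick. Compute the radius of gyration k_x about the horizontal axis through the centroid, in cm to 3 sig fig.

Decompose the section into non-overlapping parts with the origin at the bottom-left of its bounding rectangle.
Web: 1.6 × 26, A = 41.6 cm², y = 13 cm, Ī = 2343.5 cm⁴.
Top flange (beyond web): 3.9 × 1, A = 3.9 cm², y = 25.5 cm, Ī = 0.325 cm⁴.
Bottom flange (beyond web): 3.9 × 1, A = 3.9 cm², y = 0.5 cm, Ī = 0.325 cm⁴.
By symmetry the centroid is at mid-height, ȳ = 13 cm.
Transfer each piece to the horizontal axis through the centroid using Ī + A·d² with d = y − 13:
  web: d = 0 cm → contributes +2343.5 cm⁴
  top flange (beyond web): d = 12.5 cm → contributes +609.7 cm⁴
  bottom flange (beyond web): d = -12.5 cm → contributes +609.7 cm⁴
Total I = 3562.9 cm⁴.
Radius of gyration: k = √(I/A) = √(3562.9 / 49.4) = 8.4925 cm.

k_x ≈ 8.49 cm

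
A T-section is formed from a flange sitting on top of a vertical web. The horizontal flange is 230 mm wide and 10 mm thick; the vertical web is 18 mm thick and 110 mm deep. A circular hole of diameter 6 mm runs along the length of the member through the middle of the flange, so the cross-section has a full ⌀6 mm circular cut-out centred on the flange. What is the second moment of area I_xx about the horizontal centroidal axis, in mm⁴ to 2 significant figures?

I_xx ≈ 5.8 × 10⁶ mm⁴

Break the section into simple shapes (no overlaps), measuring from the bottom-left corner of the bounding box.
Flange: 230 × 10, A = 2 300 mm², y = 115 mm, Ī = 19 167 mm⁴.
Web: 18 × 110, A = 1 980 mm², y = 55 mm, Ī = 1 996 500 mm⁴.
Hole (subtracted): ⌀6, A = 28.27 mm², y = 115 mm, Ī = 63.62 mm⁴.
Centroid: ȳ = ΣA·y / ΣA = 87.06 mm.
Transfer each piece to the horizontal centroidal axis using Ī + A·d² with d = y − 87.06:
  flange: d = 27.94 mm → contributes +1 814 852 mm⁴
  web: d = -32.06 mm → contributes +4 031 428 mm⁴
  hole: d = 27.94 mm → contributes −22 138 mm⁴
Total I = 5 824 141 mm⁴.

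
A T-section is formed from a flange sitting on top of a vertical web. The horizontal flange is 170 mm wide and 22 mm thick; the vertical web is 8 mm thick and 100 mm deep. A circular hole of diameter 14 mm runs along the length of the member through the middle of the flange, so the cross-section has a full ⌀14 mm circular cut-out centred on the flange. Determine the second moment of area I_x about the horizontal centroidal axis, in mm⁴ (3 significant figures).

Split into non-overlapping primitives; take the origin at the lower-left of the bounding box.
Flange: 170 × 22, A = 3 740 mm², y = 111 mm, Ī = 150 847 mm⁴.
Web: 8 × 100, A = 800 mm², y = 50 mm, Ī = 666 667 mm⁴.
Hole (subtracted): ⌀14, A = 153.94 mm², y = 111 mm, Ī = 1885.7 mm⁴.
Centroid: ȳ = ΣA·y / ΣA = 99.874 mm.
Transfer each piece to the horizontal centroidal axis using Ī + A·d² with d = y − 99.874:
  flange: d = 11.126 mm → contributes +613 826 mm⁴
  web: d = -49.874 mm → contributes +2 656 587 mm⁴
  hole: d = 11.126 mm → contributes −20 942 mm⁴
Total I = 3 249 471 mm⁴.

I_x ≈ 3.25 × 10⁶ mm⁴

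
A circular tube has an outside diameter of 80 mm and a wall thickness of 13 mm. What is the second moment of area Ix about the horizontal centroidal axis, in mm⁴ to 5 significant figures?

Treat the section as a set of non-overlapping primitives; coordinates are from the bounding-box lower-left.
Outer circle: ⌀80, A = 5026.548 mm², y = 40 mm, Ī = 2 010 619 mm⁴.
Bore (subtracted): ⌀54, A = 2290.221 mm², y = 40 mm, Ī = 417392.8 mm⁴.
By symmetry the centroid is at mid-height, ȳ = 40 mm.
All pieces are centred on the horizontal centroidal axis, so I = ΣĪ (holes subtracted) = 1 593 227 mm⁴.

Ix ≈ 1.5932 × 10⁶ mm⁴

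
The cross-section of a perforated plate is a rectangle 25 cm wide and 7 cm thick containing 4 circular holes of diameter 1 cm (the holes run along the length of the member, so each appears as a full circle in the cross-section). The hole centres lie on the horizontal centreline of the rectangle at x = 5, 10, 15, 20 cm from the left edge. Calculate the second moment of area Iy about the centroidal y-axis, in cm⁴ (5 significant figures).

Split into non-overlapping primitives; take the origin at the lower-left of the bounding box.
Plate: 25 × 7, A = 175 cm², x = 12.5 cm, Ī = 9114.583 cm⁴.
Hole 1 (subtracted): ⌀1, A = 0.7853982 cm², x = 5 cm, Ī = 0.04908739 cm⁴.
Hole 2 (subtracted): ⌀1, A = 0.7853982 cm², x = 10 cm, Ī = 0.04908739 cm⁴.
Hole 3 (subtracted): ⌀1, A = 0.7853982 cm², x = 15 cm, Ī = 0.04908739 cm⁴.
Hole 4 (subtracted): ⌀1, A = 0.7853982 cm², x = 20 cm, Ī = 0.04908739 cm⁴.
By symmetry the centroid is at mid-width, x̄ = 12.5 cm.
Transfer each piece to the centroidal y-axis using Ī + A·d² with d = x − 12.5:
  plate: d = 0 cm → contributes +9114.583 cm⁴
  hole 1: d = -7.5 cm → contributes −44.22773 cm⁴
  hole 2: d = -2.5 cm → contributes −4.957826 cm⁴
  hole 3: d = 2.5 cm → contributes −4.957826 cm⁴
  hole 4: d = 7.5 cm → contributes −44.22773 cm⁴
Total I = 9016.212 cm⁴.

Iy ≈ 9016.2 cm⁴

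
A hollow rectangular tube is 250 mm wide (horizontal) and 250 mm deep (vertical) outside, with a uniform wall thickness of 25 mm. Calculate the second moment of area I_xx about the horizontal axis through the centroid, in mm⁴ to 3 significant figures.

I_xx ≈ 1.92 × 10⁸ mm⁴

Split into non-overlapping primitives; take the origin at the lower-left of the bounding box.
Outer rectangle: 250 × 250, A = 62 500 mm², y = 125 mm, Ī = 325 520 833 mm⁴.
Inner void (subtracted): 200 × 200, A = 40 000 mm², y = 125 mm, Ī = 133 333 333 mm⁴.
By symmetry the centroid is at mid-height, ȳ = 125 mm.
All pieces are centred on the horizontal axis through the centroid, so I = ΣĪ (holes subtracted) = 192 187 500 mm⁴.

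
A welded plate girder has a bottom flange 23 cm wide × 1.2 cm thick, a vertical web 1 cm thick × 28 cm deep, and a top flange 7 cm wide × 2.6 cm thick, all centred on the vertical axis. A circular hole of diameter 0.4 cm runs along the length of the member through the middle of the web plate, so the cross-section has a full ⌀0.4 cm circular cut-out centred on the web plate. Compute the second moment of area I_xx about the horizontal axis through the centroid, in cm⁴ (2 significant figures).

I_xx ≈ 1.2 × 10⁴ cm⁴

Decompose the section into non-overlapping parts with the origin at the bottom-left of its bounding rectangle.
Bottom plate: 23 × 1.2, A = 27.6 cm², y = 0.6 cm, Ī = 3.312 cm⁴.
Web plate: 1 × 28, A = 28 cm², y = 15.2 cm, Ī = 1 829 cm⁴.
Top plate: 7 × 2.6, A = 18.2 cm², y = 30.5 cm, Ī = 10.25 cm⁴.
Hole (subtracted): ⌀0.4, A = 0.1257 cm², y = 15.2 cm, Ī = 0.001257 cm⁴.
Centroid: ȳ = ΣA·y / ΣA = 13.51 cm.
Transfer each piece to the horizontal axis through the centroid using Ī + A·d² with d = y − 13.51:
  bottom plate: d = -12.91 cm → contributes +4 603 cm⁴
  web plate: d = 1.69 cm → contributes +1 909 cm⁴
  top plate: d = 16.99 cm → contributes +5 264 cm⁴
  hole: d = 1.69 cm → contributes −0.3601 cm⁴
Total I = 11 776 cm⁴.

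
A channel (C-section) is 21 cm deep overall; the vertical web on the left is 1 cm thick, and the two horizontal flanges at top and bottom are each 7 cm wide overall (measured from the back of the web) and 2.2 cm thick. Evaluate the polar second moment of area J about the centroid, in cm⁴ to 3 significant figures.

J ≈ 3340 cm⁴

Treat the section as a set of non-overlapping primitives; coordinates are from the bounding-box lower-left.
Web: 1 × 21, A = 21 cm², y = 10.5 cm, Ī = 771.75 cm⁴.
Top flange (beyond web): 6 × 2.2, A = 13.2 cm², y = 19.9 cm, Ī = 5.324 cm⁴.
Bottom flange (beyond web): 6 × 2.2, A = 13.2 cm², y = 1.1 cm, Ī = 5.324 cm⁴.
By symmetry the centroid is at mid-height, ȳ = 10.5 cm.
Transfer each piece to the centroidal x-axis using Ī + A·d² with d = y − 10.5:
  web: d = 0 cm → contributes +771.75 cm⁴
  top flange (beyond web): d = 9.4 cm → contributes +1171.7 cm⁴
  bottom flange (beyond web): d = -9.4 cm → contributes +1171.7 cm⁴
Total I = 3115.1 cm⁴.
For the y-axis: x̄ = 2.4494 cm.
Repeating about the centroidal y-axis gives I_y = 224.23 cm⁴.
Polar second moment: J = I_x + I_y = 3339.3 cm⁴.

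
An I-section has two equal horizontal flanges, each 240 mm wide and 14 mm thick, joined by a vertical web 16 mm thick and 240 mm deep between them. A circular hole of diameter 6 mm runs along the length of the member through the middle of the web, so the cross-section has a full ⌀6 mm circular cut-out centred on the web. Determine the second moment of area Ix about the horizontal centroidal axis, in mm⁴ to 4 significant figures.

Split into non-overlapping primitives; take the origin at the lower-left of the bounding box.
Bottom flange: 240 × 14, A = 3 360 mm², y = 7 mm, Ī = 54 880 mm⁴.
Web: 16 × 240, A = 3 840 mm², y = 134 mm, Ī = 18 432 000 mm⁴.
Top flange: 240 × 14, A = 3 360 mm², y = 261 mm, Ī = 54 880 mm⁴.
Hole (subtracted): ⌀6, A = 28.2743 mm², y = 134 mm, Ī = 63.6173 mm⁴.
By symmetry the centroid is at mid-height, ȳ = 134 mm.
Transfer each piece to the horizontal centroidal axis using Ī + A·d² with d = y − 134:
  bottom flange: d = -127 mm → contributes +54 248 320 mm⁴
  web: d = 0 mm → contributes +18 432 000 mm⁴
  top flange: d = 127 mm → contributes +54 248 320 mm⁴
  hole: d = 0 mm → contributes −63.6173 mm⁴
Total I = 126 928 576 mm⁴.

Ix ≈ 1.269 × 10⁸ mm⁴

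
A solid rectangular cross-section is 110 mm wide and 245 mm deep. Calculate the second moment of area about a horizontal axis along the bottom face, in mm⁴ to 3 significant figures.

The section: 110 × 245, A = 26 950 mm², y = 122.5 mm, Ī = 134 806 146 mm⁴.
Transfer it to the bottom edge using Ī + A·d² with d = y − 0:
  the section: d = 122.5 mm → contributes +539 224 583 mm⁴
Total I = 539 224 583 mm⁴.

I_base ≈ 5.39 × 10⁸ mm⁴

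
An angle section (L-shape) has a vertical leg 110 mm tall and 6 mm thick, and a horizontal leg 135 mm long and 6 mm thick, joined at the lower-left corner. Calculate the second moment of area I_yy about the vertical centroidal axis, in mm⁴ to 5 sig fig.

Split into non-overlapping primitives; take the origin at the lower-left of the bounding box.
Vertical leg: 6 × 110, A = 660 mm², x = 3 mm, Ī = 1 980 mm⁴.
Horizontal leg (remainder): 129 × 6, A = 774 mm², x = 70.5 mm, Ī = 1 073 345 mm⁴.
Centroid: x̄ = ΣA·x / ΣA = 39.43305 mm.
Transfer each piece to the vertical centroidal axis using Ī + A·d² with d = x − 39.43305:
  vertical leg: d = -36.43305 mm → contributes +878042.5 mm⁴
  horizontal leg (remainder): d = 31.06695 mm → contributes +1 820 375 mm⁴
Total I = 2 698 417 mm⁴.

I_yy ≈ 2.6984 × 10⁶ mm⁴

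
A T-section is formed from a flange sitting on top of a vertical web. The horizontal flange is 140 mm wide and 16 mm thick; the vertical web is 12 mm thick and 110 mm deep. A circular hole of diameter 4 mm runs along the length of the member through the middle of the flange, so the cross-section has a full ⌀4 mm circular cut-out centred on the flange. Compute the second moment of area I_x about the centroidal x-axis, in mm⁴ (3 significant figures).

Break the section into simple shapes (no overlaps), measuring from the bottom-left corner of the bounding box.
Flange: 140 × 16, A = 2 240 mm², y = 118 mm, Ī = 47 787 mm⁴.
Web: 12 × 110, A = 1 320 mm², y = 55 mm, Ī = 1 331 000 mm⁴.
Hole (subtracted): ⌀4, A = 12.566 mm², y = 118 mm, Ī = 12.566 mm⁴.
Centroid: ȳ = ΣA·y / ΣA = 94.558 mm.
Transfer each piece to the centroidal x-axis using Ī + A·d² with d = y − 94.558:
  flange: d = 23.442 mm → contributes +1 278 759 mm⁴
  web: d = -39.558 mm → contributes +3 396 551 mm⁴
  hole: d = 23.442 mm → contributes −6918.3 mm⁴
Total I = 4 668 393 mm⁴.

I_x ≈ 4.67 × 10⁶ mm⁴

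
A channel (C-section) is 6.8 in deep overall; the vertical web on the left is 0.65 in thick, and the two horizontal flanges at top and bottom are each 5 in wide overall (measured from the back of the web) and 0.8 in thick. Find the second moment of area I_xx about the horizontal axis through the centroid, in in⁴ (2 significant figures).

I_xx ≈ 80 in⁴

Break the section into simple shapes (no overlaps), measuring from the bottom-left corner of the bounding box.
Web: 0.65 × 6.8, A = 4.42 in², y = 3.4 in, Ī = 17.03 in⁴.
Top flange (beyond web): 4.35 × 0.8, A = 3.48 in², y = 6.4 in, Ī = 0.1856 in⁴.
Bottom flange (beyond web): 4.35 × 0.8, A = 3.48 in², y = 0.4 in, Ī = 0.1856 in⁴.
By symmetry the centroid is at mid-height, ȳ = 3.4 in.
Transfer each piece to the horizontal axis through the centroid using Ī + A·d² with d = y − 3.4:
  web: d = 0 in → contributes +17.03 in⁴
  top flange (beyond web): d = 3 in → contributes +31.51 in⁴
  bottom flange (beyond web): d = -3 in → contributes +31.51 in⁴
Total I = 80.04 in⁴.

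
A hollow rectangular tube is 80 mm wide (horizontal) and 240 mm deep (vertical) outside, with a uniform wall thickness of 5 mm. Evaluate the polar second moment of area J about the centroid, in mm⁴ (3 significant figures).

Treat the section as a set of non-overlapping primitives; coordinates are from the bounding-box lower-left.
Outer rectangle: 80 × 240, A = 19 200 mm², y = 120 mm, Ī = 92 160 000 mm⁴.
Inner void (subtracted): 70 × 230, A = 16 100 mm², y = 120 mm, Ī = 70 974 167 mm⁴.
By symmetry the centroid is at mid-height, ȳ = 120 mm.
All pieces are centred on the centroidal x-axis, so I = ΣĪ (holes subtracted) = 21 185 833 mm⁴.
Repeating about the centroidal y-axis gives I_y = 3 665 833 mm⁴.
Polar second moment: J = I_x + I_y = 24 851 667 mm⁴.

J ≈ 2.49 × 10⁷ mm⁴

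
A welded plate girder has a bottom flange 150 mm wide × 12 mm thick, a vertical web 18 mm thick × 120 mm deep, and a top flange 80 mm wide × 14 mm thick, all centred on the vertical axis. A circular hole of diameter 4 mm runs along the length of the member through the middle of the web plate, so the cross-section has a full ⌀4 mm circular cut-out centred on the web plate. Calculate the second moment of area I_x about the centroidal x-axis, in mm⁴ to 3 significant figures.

I_x ≈ 1.51 × 10⁷ mm⁴

Split into non-overlapping primitives; take the origin at the lower-left of the bounding box.
Bottom plate: 150 × 12, A = 1 800 mm², y = 6 mm, Ī = 21 600 mm⁴.
Web plate: 18 × 120, A = 2 160 mm², y = 72 mm, Ī = 2 592 000 mm⁴.
Top plate: 80 × 14, A = 1 120 mm², y = 139 mm, Ī = 18 293 mm⁴.
Hole (subtracted): ⌀4, A = 12.566 mm², y = 72 mm, Ī = 12.566 mm⁴.
Centroid: ȳ = ΣA·y / ΣA = 63.364 mm.
Transfer each piece to the centroidal x-axis using Ī + A·d² with d = y − 63.364:
  bottom plate: d = -57.364 mm → contributes +5 944 827 mm⁴
  web plate: d = 8.6355 mm → contributes +2 753 077 mm⁴
  top plate: d = 75.636 mm → contributes +6 425 516 mm⁴
  hole: d = 8.6355 mm → contributes −949.67 mm⁴
Total I = 15 122 470 mm⁴.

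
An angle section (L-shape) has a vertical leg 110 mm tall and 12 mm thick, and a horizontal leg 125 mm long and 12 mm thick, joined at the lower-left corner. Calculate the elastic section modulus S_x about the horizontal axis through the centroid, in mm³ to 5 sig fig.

S_x ≈ 3.6994 × 10⁴ mm³

Treat the section as a set of non-overlapping primitives; coordinates are from the bounding-box lower-left.
Vertical leg: 12 × 110, A = 1 320 mm², y = 55 mm, Ī = 1 331 000 mm⁴.
Horizontal leg (remainder): 113 × 12, A = 1 356 mm², y = 6 mm, Ī = 16 272 mm⁴.
Centroid: ȳ = ΣA·y / ΣA = 30.1704 mm.
Transfer each piece to the horizontal axis through the centroid using Ī + A·d² with d = y − 30.1704:
  vertical leg: d = 24.8296 mm → contributes +2 144 792 mm⁴
  horizontal leg (remainder): d = -24.1704 mm → contributes +808458.6 mm⁴
Total I = 2 953 250 mm⁴.
Extreme fibre distance c = 79.8296 mm; S = I/c = 36994.43 mm³.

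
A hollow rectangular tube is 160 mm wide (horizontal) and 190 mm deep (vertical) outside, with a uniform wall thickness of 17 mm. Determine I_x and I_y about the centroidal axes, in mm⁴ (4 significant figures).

I_x ≈ 5.159 × 10⁷ mm⁴, I_y ≈ 3.885 × 10⁷ mm⁴

Decompose the section into non-overlapping parts with the origin at the bottom-left of its bounding rectangle.
Outer rectangle: 160 × 190, A = 30 400 mm², y = 95 mm, Ī = 91 453 333 mm⁴.
Inner void (subtracted): 126 × 156, A = 19 656 mm², y = 95 mm, Ī = 39 862 368 mm⁴.
By symmetry the centroid is at mid-height, ȳ = 95 mm.
All pieces are centred on the centroidal x-axis, so I = ΣĪ (holes subtracted) = 51 590 965 mm⁴.
Repeating about the centroidal y-axis gives I_y = 38 848 445 mm⁴.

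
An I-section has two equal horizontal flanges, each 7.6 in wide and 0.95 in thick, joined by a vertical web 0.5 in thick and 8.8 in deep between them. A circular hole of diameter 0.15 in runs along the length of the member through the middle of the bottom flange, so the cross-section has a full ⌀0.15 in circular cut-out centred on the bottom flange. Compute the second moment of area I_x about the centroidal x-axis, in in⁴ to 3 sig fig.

Decompose the section into non-overlapping parts with the origin at the bottom-left of its bounding rectangle.
Bottom flange: 7.6 × 0.95, A = 7.22 in², y = 0.475 in, Ī = 0.543 in⁴.
Web: 0.5 × 8.8, A = 4.4 in², y = 5.35 in, Ī = 28.395 in⁴.
Top flange: 7.6 × 0.95, A = 7.22 in², y = 10.225 in, Ī = 0.543 in⁴.
Hole (subtracted): ⌀0.15, A = 0.017671 in², y = 0.475 in, Ī = 0.00002485 in⁴.
Centroid: ȳ = ΣA·y / ΣA = 5.3546 in.
Transfer each piece to the centroidal x-axis using Ī + A·d² with d = y − 5.3546:
  bottom flange: d = -4.8796 in → contributes +172.45 in⁴
  web: d = -0.0045769 in → contributes +28.395 in⁴
  top flange: d = 4.8704 in → contributes +171.81 in⁴
  hole: d = -4.8796 in → contributes −0.42079 in⁴
Total I = 372.24 in⁴.

I_x ≈ 372 in⁴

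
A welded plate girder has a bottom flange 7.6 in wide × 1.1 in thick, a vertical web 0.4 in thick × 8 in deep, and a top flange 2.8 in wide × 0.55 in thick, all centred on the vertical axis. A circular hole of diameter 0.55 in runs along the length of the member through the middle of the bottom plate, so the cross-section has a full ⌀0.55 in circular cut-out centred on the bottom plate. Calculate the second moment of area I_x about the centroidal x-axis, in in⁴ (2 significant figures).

Decompose the section into non-overlapping parts with the origin at the bottom-left of its bounding rectangle.
Bottom plate: 7.6 × 1.1, A = 8.36 in², y = 0.55 in, Ī = 0.843 in⁴.
Web plate: 0.4 × 8, A = 3.2 in², y = 5.1 in, Ī = 17.07 in⁴.
Top plate: 2.8 × 0.55, A = 1.54 in², y = 9.375 in, Ī = 0.03882 in⁴.
Hole (subtracted): ⌀0.55, A = 0.2376 in², y = 0.55 in, Ī = 0.004492 in⁴.
Centroid: ȳ = ΣA·y / ΣA = 2.739 in.
Transfer each piece to the centroidal x-axis using Ī + A·d² with d = y − 2.739:
  bottom plate: d = -2.189 in → contributes +40.89 in⁴
  web plate: d = 2.361 in → contributes +34.91 in⁴
  top plate: d = 6.636 in → contributes +67.86 in⁴
  hole: d = -2.189 in → contributes −1.142 in⁴
Total I = 142.5 in⁴.

I_x ≈ 140 in⁴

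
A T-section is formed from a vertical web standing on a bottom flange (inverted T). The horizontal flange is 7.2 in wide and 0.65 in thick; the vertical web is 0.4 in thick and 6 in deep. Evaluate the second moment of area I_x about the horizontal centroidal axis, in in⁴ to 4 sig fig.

Decompose the section into non-overlapping parts with the origin at the bottom-left of its bounding rectangle.
Flange: 7.2 × 0.65, A = 4.68 in², y = 0.325 in, Ī = 0.164775 in⁴.
Web: 0.4 × 6, A = 2.4 in², y = 3.65 in, Ī = 7.2 in⁴.
Centroid: ȳ = ΣA·y / ΣA = 1.45212 in.
Transfer each piece to the horizontal centroidal axis using Ī + A·d² with d = y − 1.45212:
  flange: d = -1.12712 in → contributes +6.11023 in⁴
  web: d = 2.19788 in → contributes +18.7936 in⁴
Total I = 24.9039 in⁴.

I_x ≈ 24.90 in⁴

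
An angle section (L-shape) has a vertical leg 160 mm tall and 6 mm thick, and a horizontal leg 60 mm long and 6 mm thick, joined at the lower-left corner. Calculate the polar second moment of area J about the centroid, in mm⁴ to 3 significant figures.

J ≈ 3.78 × 10⁶ mm⁴

Treat the section as a set of non-overlapping primitives; coordinates are from the bounding-box lower-left.
Vertical leg: 6 × 160, A = 960 mm², y = 80 mm, Ī = 2 048 000 mm⁴.
Horizontal leg (remainder): 54 × 6, A = 324 mm², y = 3 mm, Ī = 972 mm⁴.
Centroid: ȳ = ΣA·y / ΣA = 60.57 mm.
Transfer each piece to the centroidal x-axis using Ī + A·d² with d = y − 60.57:
  vertical leg: d = 19.43 mm → contributes +2 410 420 mm⁴
  horizontal leg (remainder): d = -57.57 mm → contributes +1 074 810 mm⁴
Total I = 3 485 231 mm⁴.
For the y-axis: x̄ = 10.57 mm.
Repeating about the centroidal y-axis gives I_y = 299 631 mm⁴.
Polar second moment: J = I_x + I_y = 3 784 861 mm⁴.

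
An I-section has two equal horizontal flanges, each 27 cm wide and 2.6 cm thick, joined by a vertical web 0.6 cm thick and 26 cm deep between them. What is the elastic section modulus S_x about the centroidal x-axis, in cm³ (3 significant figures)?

S_x ≈ 1900 cm³

Break the section into simple shapes (no overlaps), measuring from the bottom-left corner of the bounding box.
Bottom flange: 27 × 2.6, A = 70.2 cm², y = 1.3 cm, Ī = 39.546 cm⁴.
Web: 0.6 × 26, A = 15.6 cm², y = 15.6 cm, Ī = 878.8 cm⁴.
Top flange: 27 × 2.6, A = 70.2 cm², y = 29.9 cm, Ī = 39.546 cm⁴.
By symmetry the centroid is at mid-height, ȳ = 15.6 cm.
Transfer each piece to the centroidal x-axis using Ī + A·d² with d = y − 15.6:
  bottom flange: d = -14.3 cm → contributes +14 395 cm⁴
  web: d = 0 cm → contributes +878.8 cm⁴
  top flange: d = 14.3 cm → contributes +14 395 cm⁴
Total I = 29 668 cm⁴.
Extreme fibre distance c = 15.6 cm; S = I/c = 1901.8 cm³.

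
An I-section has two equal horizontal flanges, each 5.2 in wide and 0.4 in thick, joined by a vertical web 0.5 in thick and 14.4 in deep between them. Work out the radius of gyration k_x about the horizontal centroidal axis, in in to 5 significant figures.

k_x ≈ 5.5687 in

Break the section into simple shapes (no overlaps), measuring from the bottom-left corner of the bounding box.
Bottom flange: 5.2 × 0.4, A = 2.08 in², y = 0.2 in, Ī = 0.02773333 in⁴.
Web: 0.5 × 14.4, A = 7.2 in², y = 7.6 in, Ī = 124.416 in⁴.
Top flange: 5.2 × 0.4, A = 2.08 in², y = 15 in, Ī = 0.02773333 in⁴.
By symmetry the centroid is at mid-height, ȳ = 7.6 in.
Transfer each piece to the horizontal centroidal axis using Ī + A·d² with d = y − 7.6:
  bottom flange: d = -7.4 in → contributes +113.9285 in⁴
  web: d = 0 in → contributes +124.416 in⁴
  top flange: d = 7.4 in → contributes +113.9285 in⁴
Total I = 352.2731 in⁴.
Radius of gyration: k = √(I/A) = √(352.2731 / 11.36) = 5.568658 in.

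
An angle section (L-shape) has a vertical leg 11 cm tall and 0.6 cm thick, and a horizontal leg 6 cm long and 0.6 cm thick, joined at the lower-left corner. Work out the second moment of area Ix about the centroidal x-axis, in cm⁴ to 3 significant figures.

Ix ≈ 125 cm⁴

Break the section into simple shapes (no overlaps), measuring from the bottom-left corner of the bounding box.
Vertical leg: 0.6 × 11, A = 6.6 cm², y = 5.5 cm, Ī = 66.55 cm⁴.
Horizontal leg (remainder): 5.4 × 0.6, A = 3.24 cm², y = 0.3 cm, Ī = 0.0972 cm⁴.
Centroid: ȳ = ΣA·y / ΣA = 3.7878 cm.
Transfer each piece to the centroidal x-axis using Ī + A·d² with d = y − 3.7878:
  vertical leg: d = 1.7122 cm → contributes +85.899 cm⁴
  horizontal leg (remainder): d = -3.4878 cm → contributes +39.511 cm⁴
Total I = 125.41 cm⁴.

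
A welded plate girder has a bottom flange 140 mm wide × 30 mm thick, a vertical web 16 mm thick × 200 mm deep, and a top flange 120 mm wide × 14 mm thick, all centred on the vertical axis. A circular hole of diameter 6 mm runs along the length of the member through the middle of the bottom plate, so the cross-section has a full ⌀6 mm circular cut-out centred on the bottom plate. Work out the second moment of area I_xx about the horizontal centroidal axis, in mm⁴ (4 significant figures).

Treat the section as a set of non-overlapping primitives; coordinates are from the bounding-box lower-left.
Bottom plate: 140 × 30, A = 4 200 mm², y = 15 mm, Ī = 315 000 mm⁴.
Web plate: 16 × 200, A = 3 200 mm², y = 130 mm, Ī = 10 666 667 mm⁴.
Top plate: 120 × 14, A = 1 680 mm², y = 237 mm, Ī = 27 440 mm⁴.
Hole (subtracted): ⌀6, A = 28.2743 mm², y = 15 mm, Ī = 63.6173 mm⁴.
Centroid: ȳ = ΣA·y / ΣA = 96.8584 mm.
Transfer each piece to the horizontal centroidal axis using Ī + A·d² with d = y − 96.8584:
  bottom plate: d = -81.8584 mm → contributes +28 458 367 mm⁴
  web plate: d = 33.1416 mm → contributes +14 181 432 mm⁴
  top plate: d = 140.142 mm → contributes +33 022 071 mm⁴
  hole: d = -81.8584 mm → contributes −189 524 mm⁴
Total I = 75 472 345 mm⁴.

I_xx ≈ 7.547 × 10⁷ mm⁴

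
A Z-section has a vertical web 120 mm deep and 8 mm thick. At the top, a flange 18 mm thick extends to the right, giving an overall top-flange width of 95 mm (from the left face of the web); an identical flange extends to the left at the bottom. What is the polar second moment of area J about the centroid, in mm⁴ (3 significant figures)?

Break the section into simple shapes (no overlaps), measuring from the bottom-left corner of the bounding box.
Web: 8 × 120, A = 960 mm², y = 60 mm, Ī = 1 152 000 mm⁴.
Top flange (beyond web): 87 × 18, A = 1 566 mm², y = 111 mm, Ī = 42 282 mm⁴.
Bottom flange (beyond web): 87 × 18, A = 1 566 mm², y = 9 mm, Ī = 42 282 mm⁴.
Centroid: ȳ = ΣA·y / ΣA = 60 mm.
Transfer each piece to the centroidal x-axis using Ī + A·d² with d = y − 60:
  web: d = 0 mm → contributes +1 152 000 mm⁴
  top flange (beyond web): d = 51 mm → contributes +4 115 448 mm⁴
  bottom flange (beyond web): d = -51 mm → contributes +4 115 448 mm⁴
Total I = 9 382 896 mm⁴.
For the y-axis: x̄ = 91 mm.
Repeating about the centroidal y-axis gives I_y = 9 047 204 mm⁴.
Polar second moment: J = I_x + I_y = 18 430 100 mm⁴.

J ≈ 1.84 × 10⁷ mm⁴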